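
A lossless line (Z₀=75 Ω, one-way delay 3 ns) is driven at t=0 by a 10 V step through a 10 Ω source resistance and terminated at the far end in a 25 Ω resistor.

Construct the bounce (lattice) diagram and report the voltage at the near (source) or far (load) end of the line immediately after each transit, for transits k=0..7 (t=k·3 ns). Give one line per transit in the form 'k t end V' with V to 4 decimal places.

Γ_L=-0.500000, Γ_S=-0.764706; launch V₁=10·75/85=8.823529
k=0 src: V=8.8235
k=1 load: inc=8.823529, refl=8.823529·-0.500000=-4.4118; V=0.000000+8.823529+-4.411765=4.4118
k=2 src: inc=-4.411765, refl=-4.411765·-0.764706=3.3737; V=8.823529+-4.411765+3.373702=7.7855
k=3 load: inc=3.373702, refl=3.373702·-0.500000=-1.6869; V=4.411765+3.373702+-1.686851=6.0986
k=4 src: inc=-1.686851, refl=-1.686851·-0.764706=1.2899; V=7.785467+-1.686851+1.289945=7.3886
k=5 load: inc=1.289945, refl=1.289945·-0.500000=-0.6450; V=6.098616+1.289945+-0.644973=6.7436
k=6 src: inc=-0.644973, refl=-0.644973·-0.764706=0.4932; V=7.388561+-0.644973+0.493214=7.2368
k=7 load: inc=0.493214, refl=0.493214·-0.500000=-0.2466; V=6.743588+0.493214+-0.246607=6.9902

0 0 source 8.8235
1 3 load 4.4118
2 6 source 7.7855
3 9 load 6.0986
4 12 source 7.3886
5 15 load 6.7436
6 18 source 7.2368
7 21 load 6.9902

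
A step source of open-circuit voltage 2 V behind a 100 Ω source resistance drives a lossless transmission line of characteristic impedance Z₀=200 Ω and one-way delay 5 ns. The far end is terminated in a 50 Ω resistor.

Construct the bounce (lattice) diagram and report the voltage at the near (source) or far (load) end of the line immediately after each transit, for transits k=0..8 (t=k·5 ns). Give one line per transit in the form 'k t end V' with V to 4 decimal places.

0 0 source 1.3333
1 5 load 0.5333
2 10 source 0.8000
3 15 load 0.6400
4 20 source 0.6933
5 25 load 0.6613
6 30 source 0.6720
7 35 load 0.6656
8 40 source 0.6677

Γ_L=-0.600000, Γ_S=-0.333333; launch V₁=2·200/300=1.333333
k=0 src: V=1.3333
k=1 load: inc=1.333333, refl=1.333333·-0.600000=-0.8000; V=0.000000+1.333333+-0.800000=0.5333
k=2 src: inc=-0.800000, refl=-0.800000·-0.333333=0.2667; V=1.333333+-0.800000+0.266667=0.8000
k=3 load: inc=0.266667, refl=0.266667·-0.600000=-0.1600; V=0.533333+0.266667+-0.160000=0.6400
k=4 src: inc=-0.160000, refl=-0.160000·-0.333333=0.0533; V=0.800000+-0.160000+0.053333=0.6933
k=5 load: inc=0.053333, refl=0.053333·-0.600000=-0.0320; V=0.640000+0.053333+-0.032000=0.6613
k=6 src: inc=-0.032000, refl=-0.032000·-0.333333=0.0107; V=0.693333+-0.032000+0.010667=0.6720
k=7 load: inc=0.010667, refl=0.010667·-0.600000=-0.0064; V=0.661333+0.010667+-0.006400=0.6656
k=8 src: inc=-0.006400, refl=-0.006400·-0.333333=0.0021; V=0.672000+-0.006400+0.002133=0.6677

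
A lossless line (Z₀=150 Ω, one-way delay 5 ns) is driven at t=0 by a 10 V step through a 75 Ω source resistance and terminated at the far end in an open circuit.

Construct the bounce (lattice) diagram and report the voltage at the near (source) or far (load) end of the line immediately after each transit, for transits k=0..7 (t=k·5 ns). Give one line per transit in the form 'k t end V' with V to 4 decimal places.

Γ_L=1.000000, Γ_S=-0.333333; launch V₁=10·150/225=6.666667
k=0 src: V=6.6667
k=1 load: inc=6.666667, refl=6.666667·1.000000=6.6667; V=0.000000+6.666667+6.666667=13.3333
k=2 src: inc=6.666667, refl=6.666667·-0.333333=-2.2222; V=6.666667+6.666667+-2.222222=11.1111
k=3 load: inc=-2.222222, refl=-2.222222·1.000000=-2.2222; V=13.333333+-2.222222+-2.222222=8.8889
k=4 src: inc=-2.222222, refl=-2.222222·-0.333333=0.7407; V=11.111111+-2.222222+0.740741=9.6296
k=5 load: inc=0.740741, refl=0.740741·1.000000=0.7407; V=8.888889+0.740741+0.740741=10.3704
k=6 src: inc=0.740741, refl=0.740741·-0.333333=-0.2469; V=9.629630+0.740741+-0.246914=10.1235
k=7 load: inc=-0.246914, refl=-0.246914·1.000000=-0.2469; V=10.370370+-0.246914+-0.246914=9.8765

0 0 source 6.6667
1 5 load 13.3333
2 10 source 11.1111
3 15 load 8.8889
4 20 source 9.6296
5 25 load 10.3704
6 30 source 10.1235
7 35 load 9.8765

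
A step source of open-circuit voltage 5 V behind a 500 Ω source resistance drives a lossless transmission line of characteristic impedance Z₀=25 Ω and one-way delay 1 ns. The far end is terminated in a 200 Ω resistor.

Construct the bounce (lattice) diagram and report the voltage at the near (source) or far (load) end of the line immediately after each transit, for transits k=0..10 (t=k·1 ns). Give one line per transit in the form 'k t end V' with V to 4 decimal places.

Γ_L=0.777778, Γ_S=0.904762; launch V₁=5·25/525=0.238095
k=0 src: V=0.2381
k=1 load: inc=0.238095, refl=0.238095·0.777778=0.1852; V=0.000000+0.238095+0.185185=0.4233
k=2 src: inc=0.185185, refl=0.185185·0.904762=0.1675; V=0.238095+0.185185+0.167549=0.5908
k=3 load: inc=0.167549, refl=0.167549·0.777778=0.1303; V=0.423280+0.167549+0.130316=0.7211
k=4 src: inc=0.130316, refl=0.130316·0.904762=0.1179; V=0.590829+0.130316+0.117905=0.8390
k=5 load: inc=0.117905, refl=0.117905·0.777778=0.0917; V=0.721144+0.117905+0.091704=0.9308
k=6 src: inc=0.091704, refl=0.091704·0.904762=0.0830; V=0.839049+0.091704+0.082970=1.0137
k=7 load: inc=0.082970, refl=0.082970·0.777778=0.0645; V=0.930752+0.082970+0.064532=1.0783
k=8 src: inc=0.064532, refl=0.064532·0.904762=0.0584; V=1.013722+0.064532+0.058386=1.1366
k=9 load: inc=0.058386, refl=0.058386·0.777778=0.0454; V=1.078254+0.058386+0.045411=1.1821
k=10 src: inc=0.045411, refl=0.045411·0.904762=0.0411; V=1.136641+0.045411+0.041087=1.2231

0 0 source 0.2381
1 1 load 0.4233
2 2 source 0.5908
3 3 load 0.7211
4 4 source 0.8390
5 5 load 0.9308
6 6 source 1.0137
7 7 load 1.0783
8 8 source 1.1366
9 9 load 1.1821
10 10 source 1.2231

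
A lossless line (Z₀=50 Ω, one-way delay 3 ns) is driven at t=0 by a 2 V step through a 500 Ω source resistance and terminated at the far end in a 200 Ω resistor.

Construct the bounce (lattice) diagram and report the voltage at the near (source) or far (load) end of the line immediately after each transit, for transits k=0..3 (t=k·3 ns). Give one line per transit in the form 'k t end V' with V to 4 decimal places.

Γ_L=0.600000, Γ_S=0.818182; launch V₁=2·50/550=0.181818
k=0 src: V=0.1818
k=1 load: inc=0.181818, refl=0.181818·0.600000=0.1091; V=0.000000+0.181818+0.109091=0.2909
k=2 src: inc=0.109091, refl=0.109091·0.818182=0.0893; V=0.181818+0.109091+0.089256=0.3802
k=3 load: inc=0.089256, refl=0.089256·0.600000=0.0536; V=0.290909+0.089256+0.053554=0.4337

0 0 source 0.1818
1 3 load 0.2909
2 6 source 0.3802
3 9 load 0.4337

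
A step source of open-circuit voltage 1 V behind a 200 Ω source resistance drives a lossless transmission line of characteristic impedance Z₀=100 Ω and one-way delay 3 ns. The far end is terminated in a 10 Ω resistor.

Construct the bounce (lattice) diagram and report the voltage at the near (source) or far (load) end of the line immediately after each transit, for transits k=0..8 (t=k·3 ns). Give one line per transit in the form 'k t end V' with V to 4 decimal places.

Γ_L=-0.818182, Γ_S=0.333333; launch V₁=1·100/300=0.333333
k=0 src: V=0.3333
k=1 load: inc=0.333333, refl=0.333333·-0.818182=-0.2727; V=0.000000+0.333333+-0.272727=0.0606
k=2 src: inc=-0.272727, refl=-0.272727·0.333333=-0.0909; V=0.333333+-0.272727+-0.090909=-0.0303
k=3 load: inc=-0.090909, refl=-0.090909·-0.818182=0.0744; V=0.060606+-0.090909+0.074380=0.0441
k=4 src: inc=0.074380, refl=0.074380·0.333333=0.0248; V=-0.030303+0.074380+0.024793=0.0689
k=5 load: inc=0.024793, refl=0.024793·-0.818182=-0.0203; V=0.044077+0.024793+-0.020285=0.0486
k=6 src: inc=-0.020285, refl=-0.020285·0.333333=-0.0068; V=0.068871+-0.020285+-0.006762=0.0418
k=7 load: inc=-0.006762, refl=-0.006762·-0.818182=0.0055; V=0.048585+-0.006762+0.005532=0.0474
k=8 src: inc=0.005532, refl=0.005532·0.333333=0.0018; V=0.041823+0.005532+0.001844=0.0492

0 0 source 0.3333
1 3 load 0.0606
2 6 source -0.0303
3 9 load 0.0441
4 12 source 0.0689
5 15 load 0.0486
6 18 source 0.0418
7 21 load 0.0474
8 24 source 0.0492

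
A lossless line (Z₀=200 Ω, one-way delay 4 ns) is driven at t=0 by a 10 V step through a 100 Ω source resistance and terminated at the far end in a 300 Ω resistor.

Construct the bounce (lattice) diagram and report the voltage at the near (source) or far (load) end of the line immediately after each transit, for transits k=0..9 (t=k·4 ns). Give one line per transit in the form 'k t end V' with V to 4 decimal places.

0 0 source 6.6667
1 4 load 8.0000
2 8 source 7.5556
3 12 load 7.4667
4 16 source 7.4963
5 20 load 7.5022
6 24 source 7.5002
7 28 load 7.4999
8 32 source 7.5000
9 36 load 7.5000

Γ_L=0.200000, Γ_S=-0.333333; launch V₁=10·200/300=6.666667
k=0 src: V=6.6667
k=1 load: inc=6.666667, refl=6.666667·0.200000=1.3333; V=0.000000+6.666667+1.333333=8.0000
k=2 src: inc=1.333333, refl=1.333333·-0.333333=-0.4444; V=6.666667+1.333333+-0.444444=7.5556
k=3 load: inc=-0.444444, refl=-0.444444·0.200000=-0.0889; V=8.000000+-0.444444+-0.088889=7.4667
k=4 src: inc=-0.088889, refl=-0.088889·-0.333333=0.0296; V=7.555556+-0.088889+0.029630=7.4963
k=5 load: inc=0.029630, refl=0.029630·0.200000=0.0059; V=7.466667+0.029630+0.005926=7.5022
k=6 src: inc=0.005926, refl=0.005926·-0.333333=-0.0020; V=7.496296+0.005926+-0.001975=7.5002
k=7 load: inc=-0.001975, refl=-0.001975·0.200000=-0.0004; V=7.502222+-0.001975+-0.000395=7.4999
k=8 src: inc=-0.000395, refl=-0.000395·-0.333333=0.0001; V=7.500247+-0.000395+0.000132=7.5000
k=9 load: inc=0.000132, refl=0.000132·0.200000=0.0000; V=7.499852+0.000132+0.000026=7.5000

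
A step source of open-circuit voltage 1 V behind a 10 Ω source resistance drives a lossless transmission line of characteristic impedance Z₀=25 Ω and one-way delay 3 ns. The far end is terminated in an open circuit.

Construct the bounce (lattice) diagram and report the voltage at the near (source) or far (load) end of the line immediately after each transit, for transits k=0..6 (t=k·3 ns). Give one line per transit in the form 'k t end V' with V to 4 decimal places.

Γ_L=1.000000, Γ_S=-0.428571; launch V₁=1·25/35=0.714286
k=0 src: V=0.7143
k=1 load: inc=0.714286, refl=0.714286·1.000000=0.7143; V=0.000000+0.714286+0.714286=1.4286
k=2 src: inc=0.714286, refl=0.714286·-0.428571=-0.3061; V=0.714286+0.714286+-0.306122=1.1224
k=3 load: inc=-0.306122, refl=-0.306122·1.000000=-0.3061; V=1.428571+-0.306122+-0.306122=0.8163
k=4 src: inc=-0.306122, refl=-0.306122·-0.428571=0.1312; V=1.122449+-0.306122+0.131195=0.9475
k=5 load: inc=0.131195, refl=0.131195·1.000000=0.1312; V=0.816327+0.131195+0.131195=1.0787
k=6 src: inc=0.131195, refl=0.131195·-0.428571=-0.0562; V=0.947522+0.131195+-0.056227=1.0225

0 0 source 0.7143
1 3 load 1.4286
2 6 source 1.1224
3 9 load 0.8163
4 12 source 0.9475
5 15 load 1.0787
6 18 source 1.0225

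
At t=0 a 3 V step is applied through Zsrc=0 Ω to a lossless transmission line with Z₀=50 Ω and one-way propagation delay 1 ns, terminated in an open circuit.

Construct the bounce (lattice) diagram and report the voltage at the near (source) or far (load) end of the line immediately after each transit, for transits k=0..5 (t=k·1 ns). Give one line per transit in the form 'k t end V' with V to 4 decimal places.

Γ_L=1.000000, Γ_S=-1.000000; launch V₁=3·50/50=3.000000
k=0 src: V=3.0000
k=1 load: inc=3.000000, refl=3.000000·1.000000=3.0000; V=0.000000+3.000000+3.000000=6.0000
k=2 src: inc=3.000000, refl=3.000000·-1.000000=-3.0000; V=3.000000+3.000000+-3.000000=3.0000
k=3 load: inc=-3.000000, refl=-3.000000·1.000000=-3.0000; V=6.000000+-3.000000+-3.000000=0.0000
k=4 src: inc=-3.000000, refl=-3.000000·-1.000000=3.0000; V=3.000000+-3.000000+3.000000=3.0000
k=5 load: inc=3.000000, refl=3.000000·1.000000=3.0000; V=0.000000+3.000000+3.000000=6.0000

0 0 source 3.0000
1 1 load 6.0000
2 2 source 3.0000
3 3 load 0.0000
4 4 source 3.0000
5 5 load 6.0000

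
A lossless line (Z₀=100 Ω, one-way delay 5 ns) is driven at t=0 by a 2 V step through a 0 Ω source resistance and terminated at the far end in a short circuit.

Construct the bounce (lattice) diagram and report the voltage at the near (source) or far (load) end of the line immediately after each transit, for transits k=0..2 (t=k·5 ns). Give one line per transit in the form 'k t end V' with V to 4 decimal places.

0 0 source 2.0000
1 5 load 0.0000
2 10 source 2.0000

Γ_L=-1.000000, Γ_S=-1.000000; launch V₁=2·100/100=2.000000
k=0 src: V=2.0000
k=1 load: inc=2.000000, refl=2.000000·-1.000000=-2.0000; V=0.000000+2.000000+-2.000000=0.0000
k=2 src: inc=-2.000000, refl=-2.000000·-1.000000=2.0000; V=2.000000+-2.000000+2.000000=2.0000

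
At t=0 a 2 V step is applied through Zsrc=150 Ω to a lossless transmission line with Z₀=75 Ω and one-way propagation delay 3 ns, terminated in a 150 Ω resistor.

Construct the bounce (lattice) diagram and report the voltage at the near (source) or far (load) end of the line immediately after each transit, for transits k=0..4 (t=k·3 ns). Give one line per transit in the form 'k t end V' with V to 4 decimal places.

Γ_L=0.333333, Γ_S=0.333333; launch V₁=2·75/225=0.666667
k=0 src: V=0.6667
k=1 load: inc=0.666667, refl=0.666667·0.333333=0.2222; V=0.000000+0.666667+0.222222=0.8889
k=2 src: inc=0.222222, refl=0.222222·0.333333=0.0741; V=0.666667+0.222222+0.074074=0.9630
k=3 load: inc=0.074074, refl=0.074074·0.333333=0.0247; V=0.888889+0.074074+0.024691=0.9877
k=4 src: inc=0.024691, refl=0.024691·0.333333=0.0082; V=0.962963+0.024691+0.008230=0.9959

0 0 source 0.6667
1 3 load 0.8889
2 6 source 0.9630
3 9 load 0.9877
4 12 source 0.9959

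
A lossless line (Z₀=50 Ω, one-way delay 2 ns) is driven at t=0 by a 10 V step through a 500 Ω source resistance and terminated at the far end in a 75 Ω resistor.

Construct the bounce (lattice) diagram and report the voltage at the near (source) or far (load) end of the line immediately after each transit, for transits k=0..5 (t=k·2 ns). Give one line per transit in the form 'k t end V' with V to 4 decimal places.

0 0 source 0.9091
1 2 load 1.0909
2 4 source 1.2397
3 6 load 1.2694
4 8 source 1.2938
5 10 load 1.2986

Γ_L=0.200000, Γ_S=0.818182; launch V₁=10·50/550=0.909091
k=0 src: V=0.9091
k=1 load: inc=0.909091, refl=0.909091·0.200000=0.1818; V=0.000000+0.909091+0.181818=1.0909
k=2 src: inc=0.181818, refl=0.181818·0.818182=0.1488; V=0.909091+0.181818+0.148760=1.2397
k=3 load: inc=0.148760, refl=0.148760·0.200000=0.0298; V=1.090909+0.148760+0.029752=1.2694
k=4 src: inc=0.029752, refl=0.029752·0.818182=0.0243; V=1.239669+0.029752+0.024343=1.2938
k=5 load: inc=0.024343, refl=0.024343·0.200000=0.0049; V=1.269421+0.024343+0.004869=1.2986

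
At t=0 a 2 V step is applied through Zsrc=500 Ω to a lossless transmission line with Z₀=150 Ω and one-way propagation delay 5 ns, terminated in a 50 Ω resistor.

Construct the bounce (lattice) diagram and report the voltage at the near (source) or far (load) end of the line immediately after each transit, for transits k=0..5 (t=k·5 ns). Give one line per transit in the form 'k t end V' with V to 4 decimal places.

0 0 source 0.4615
1 5 load 0.2308
2 10 source 0.1065
3 15 load 0.1686
4 20 source 0.2021
5 25 load 0.1854

Γ_L=-0.500000, Γ_S=0.538462; launch V₁=2·150/650=0.461538
k=0 src: V=0.4615
k=1 load: inc=0.461538, refl=0.461538·-0.500000=-0.2308; V=0.000000+0.461538+-0.230769=0.2308
k=2 src: inc=-0.230769, refl=-0.230769·0.538462=-0.1243; V=0.461538+-0.230769+-0.124260=0.1065
k=3 load: inc=-0.124260, refl=-0.124260·-0.500000=0.0621; V=0.230769+-0.124260+0.062130=0.1686
k=4 src: inc=0.062130, refl=0.062130·0.538462=0.0335; V=0.106509+0.062130+0.033455=0.2021
k=5 load: inc=0.033455, refl=0.033455·-0.500000=-0.0167; V=0.168639+0.033455+-0.016727=0.1854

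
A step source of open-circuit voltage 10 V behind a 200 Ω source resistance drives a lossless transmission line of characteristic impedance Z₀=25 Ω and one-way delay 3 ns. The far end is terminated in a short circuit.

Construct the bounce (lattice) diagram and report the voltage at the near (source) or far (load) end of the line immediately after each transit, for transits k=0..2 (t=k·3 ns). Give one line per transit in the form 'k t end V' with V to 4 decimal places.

Γ_L=-1.000000, Γ_S=0.777778; launch V₁=10·25/225=1.111111
k=0 src: V=1.1111
k=1 load: inc=1.111111, refl=1.111111·-1.000000=-1.1111; V=0.000000+1.111111+-1.111111=0.0000
k=2 src: inc=-1.111111, refl=-1.111111·0.777778=-0.8642; V=1.111111+-1.111111+-0.864198=-0.8642

0 0 source 1.1111
1 3 load 0.0000
2 6 source -0.8642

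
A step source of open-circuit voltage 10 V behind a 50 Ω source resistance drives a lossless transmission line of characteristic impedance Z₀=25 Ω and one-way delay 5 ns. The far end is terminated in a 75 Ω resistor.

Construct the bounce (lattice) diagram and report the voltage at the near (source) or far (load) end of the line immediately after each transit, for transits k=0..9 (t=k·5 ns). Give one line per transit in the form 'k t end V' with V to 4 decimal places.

Γ_L=0.500000, Γ_S=0.333333; launch V₁=10·25/75=3.333333
k=0 src: V=3.3333
k=1 load: inc=3.333333, refl=3.333333·0.500000=1.6667; V=0.000000+3.333333+1.666667=5.0000
k=2 src: inc=1.666667, refl=1.666667·0.333333=0.5556; V=3.333333+1.666667+0.555556=5.5556
k=3 load: inc=0.555556, refl=0.555556·0.500000=0.2778; V=5.000000+0.555556+0.277778=5.8333
k=4 src: inc=0.277778, refl=0.277778·0.333333=0.0926; V=5.555556+0.277778+0.092593=5.9259
k=5 load: inc=0.092593, refl=0.092593·0.500000=0.0463; V=5.833333+0.092593+0.046296=5.9722
k=6 src: inc=0.046296, refl=0.046296·0.333333=0.0154; V=5.925926+0.046296+0.015432=5.9877
k=7 load: inc=0.015432, refl=0.015432·0.500000=0.0077; V=5.972222+0.015432+0.007716=5.9954
k=8 src: inc=0.007716, refl=0.007716·0.333333=0.0026; V=5.987654+0.007716+0.002572=5.9979
k=9 load: inc=0.002572, refl=0.002572·0.500000=0.0013; V=5.995370+0.002572+0.001286=5.9992

0 0 source 3.3333
1 5 load 5.0000
2 10 source 5.5556
3 15 load 5.8333
4 20 source 5.9259
5 25 load 5.9722
6 30 source 5.9877
7 35 load 5.9954
8 40 source 5.9979
9 45 load 5.9992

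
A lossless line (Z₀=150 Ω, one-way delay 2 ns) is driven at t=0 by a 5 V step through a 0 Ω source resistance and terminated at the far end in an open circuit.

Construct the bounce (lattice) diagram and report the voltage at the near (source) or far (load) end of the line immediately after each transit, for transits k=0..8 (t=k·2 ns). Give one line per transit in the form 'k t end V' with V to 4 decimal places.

0 0 source 5.0000
1 2 load 10.0000
2 4 source 5.0000
3 6 load 0.0000
4 8 source 5.0000
5 10 load 10.0000
6 12 source 5.0000
7 14 load 0.0000
8 16 source 5.0000

Γ_L=1.000000, Γ_S=-1.000000; launch V₁=5·150/150=5.000000
k=0 src: V=5.0000
k=1 load: inc=5.000000, refl=5.000000·1.000000=5.0000; V=0.000000+5.000000+5.000000=10.0000
k=2 src: inc=5.000000, refl=5.000000·-1.000000=-5.0000; V=5.000000+5.000000+-5.000000=5.0000
k=3 load: inc=-5.000000, refl=-5.000000·1.000000=-5.0000; V=10.000000+-5.000000+-5.000000=0.0000
k=4 src: inc=-5.000000, refl=-5.000000·-1.000000=5.0000; V=5.000000+-5.000000+5.000000=5.0000
k=5 load: inc=5.000000, refl=5.000000·1.000000=5.0000; V=0.000000+5.000000+5.000000=10.0000
k=6 src: inc=5.000000, refl=5.000000·-1.000000=-5.0000; V=5.000000+5.000000+-5.000000=5.0000
k=7 load: inc=-5.000000, refl=-5.000000·1.000000=-5.0000; V=10.000000+-5.000000+-5.000000=0.0000
k=8 src: inc=-5.000000, refl=-5.000000·-1.000000=5.0000; V=5.000000+-5.000000+5.000000=5.0000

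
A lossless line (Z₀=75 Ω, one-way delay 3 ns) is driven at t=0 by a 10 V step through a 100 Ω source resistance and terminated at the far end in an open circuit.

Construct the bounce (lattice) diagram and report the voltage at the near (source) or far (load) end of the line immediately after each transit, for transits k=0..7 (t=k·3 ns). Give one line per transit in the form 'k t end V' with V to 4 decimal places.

0 0 source 4.2857
1 3 load 8.5714
2 6 source 9.1837
3 9 load 9.7959
4 12 source 9.8834
5 15 load 9.9708
6 18 source 9.9833
7 21 load 9.9958

Γ_L=1.000000, Γ_S=0.142857; launch V₁=10·75/175=4.285714
k=0 src: V=4.2857
k=1 load: inc=4.285714, refl=4.285714·1.000000=4.2857; V=0.000000+4.285714+4.285714=8.5714
k=2 src: inc=4.285714, refl=4.285714·0.142857=0.6122; V=4.285714+4.285714+0.612245=9.1837
k=3 load: inc=0.612245, refl=0.612245·1.000000=0.6122; V=8.571429+0.612245+0.612245=9.7959
k=4 src: inc=0.612245, refl=0.612245·0.142857=0.0875; V=9.183673+0.612245+0.087464=9.8834
k=5 load: inc=0.087464, refl=0.087464·1.000000=0.0875; V=9.795918+0.087464+0.087464=9.9708
k=6 src: inc=0.087464, refl=0.087464·0.142857=0.0125; V=9.883382+0.087464+0.012495=9.9833
k=7 load: inc=0.012495, refl=0.012495·1.000000=0.0125; V=9.970845+0.012495+0.012495=9.9958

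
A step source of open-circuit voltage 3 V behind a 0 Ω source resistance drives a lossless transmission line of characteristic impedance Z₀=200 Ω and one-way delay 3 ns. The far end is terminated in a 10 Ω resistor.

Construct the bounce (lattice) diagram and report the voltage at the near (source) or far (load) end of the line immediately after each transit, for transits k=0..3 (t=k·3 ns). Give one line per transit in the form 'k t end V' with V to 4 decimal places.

Γ_L=-0.904762, Γ_S=-1.000000; launch V₁=3·200/200=3.000000
k=0 src: V=3.0000
k=1 load: inc=3.000000, refl=3.000000·-0.904762=-2.7143; V=0.000000+3.000000+-2.714286=0.2857
k=2 src: inc=-2.714286, refl=-2.714286·-1.000000=2.7143; V=3.000000+-2.714286+2.714286=3.0000
k=3 load: inc=2.714286, refl=2.714286·-0.904762=-2.4558; V=0.285714+2.714286+-2.455782=0.5442

0 0 source 3.0000
1 3 load 0.2857
2 6 source 3.0000
3 9 load 0.5442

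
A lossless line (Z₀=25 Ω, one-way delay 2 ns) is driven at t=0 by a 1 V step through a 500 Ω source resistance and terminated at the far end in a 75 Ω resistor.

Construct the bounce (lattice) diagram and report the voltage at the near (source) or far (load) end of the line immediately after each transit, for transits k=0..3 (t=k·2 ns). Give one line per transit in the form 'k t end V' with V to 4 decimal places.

Γ_L=0.500000, Γ_S=0.904762; launch V₁=1·25/525=0.047619
k=0 src: V=0.0476
k=1 load: inc=0.047619, refl=0.047619·0.500000=0.0238; V=0.000000+0.047619+0.023810=0.0714
k=2 src: inc=0.023810, refl=0.023810·0.904762=0.0215; V=0.047619+0.023810+0.021542=0.0930
k=3 load: inc=0.021542, refl=0.021542·0.500000=0.0108; V=0.071429+0.021542+0.010771=0.1037

0 0 source 0.0476
1 2 load 0.0714
2 4 source 0.0930
3 6 load 0.1037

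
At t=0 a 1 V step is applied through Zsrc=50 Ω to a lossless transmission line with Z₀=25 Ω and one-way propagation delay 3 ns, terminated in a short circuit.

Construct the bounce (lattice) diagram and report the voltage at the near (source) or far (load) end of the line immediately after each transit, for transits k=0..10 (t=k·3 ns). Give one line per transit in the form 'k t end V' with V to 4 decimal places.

0 0 source 0.3333
1 3 load 0.0000
2 6 source -0.1111
3 9 load 0.0000
4 12 source 0.0370
5 15 load 0.0000
6 18 source -0.0123
7 21 load 0.0000
8 24 source 0.0041
9 27 load 0.0000
10 30 source -0.0014

Γ_L=-1.000000, Γ_S=0.333333; launch V₁=1·25/75=0.333333
k=0 src: V=0.3333
k=1 load: inc=0.333333, refl=0.333333·-1.000000=-0.3333; V=0.000000+0.333333+-0.333333=0.0000
k=2 src: inc=-0.333333, refl=-0.333333·0.333333=-0.1111; V=0.333333+-0.333333+-0.111111=-0.1111
k=3 load: inc=-0.111111, refl=-0.111111·-1.000000=0.1111; V=0.000000+-0.111111+0.111111=0.0000
k=4 src: inc=0.111111, refl=0.111111·0.333333=0.0370; V=-0.111111+0.111111+0.037037=0.0370
k=5 load: inc=0.037037, refl=0.037037·-1.000000=-0.0370; V=0.000000+0.037037+-0.037037=0.0000
k=6 src: inc=-0.037037, refl=-0.037037·0.333333=-0.0123; V=0.037037+-0.037037+-0.012346=-0.0123
k=7 load: inc=-0.012346, refl=-0.012346·-1.000000=0.0123; V=0.000000+-0.012346+0.012346=0.0000
k=8 src: inc=0.012346, refl=0.012346·0.333333=0.0041; V=-0.012346+0.012346+0.004115=0.0041
k=9 load: inc=0.004115, refl=0.004115·-1.000000=-0.0041; V=0.000000+0.004115+-0.004115=0.0000
k=10 src: inc=-0.004115, refl=-0.004115·0.333333=-0.0014; V=0.004115+-0.004115+-0.001372=-0.0014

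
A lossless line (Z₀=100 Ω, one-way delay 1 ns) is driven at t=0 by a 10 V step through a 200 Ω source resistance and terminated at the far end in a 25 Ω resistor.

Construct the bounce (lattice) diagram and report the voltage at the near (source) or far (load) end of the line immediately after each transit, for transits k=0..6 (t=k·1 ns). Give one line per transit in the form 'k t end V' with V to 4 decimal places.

0 0 source 3.3333
1 1 load 1.3333
2 2 source 0.6667
3 3 load 1.0667
4 4 source 1.2000
5 5 load 1.1200
6 6 source 1.0933

Γ_L=-0.600000, Γ_S=0.333333; launch V₁=10·100/300=3.333333
k=0 src: V=3.3333
k=1 load: inc=3.333333, refl=3.333333·-0.600000=-2.0000; V=0.000000+3.333333+-2.000000=1.3333
k=2 src: inc=-2.000000, refl=-2.000000·0.333333=-0.6667; V=3.333333+-2.000000+-0.666667=0.6667
k=3 load: inc=-0.666667, refl=-0.666667·-0.600000=0.4000; V=1.333333+-0.666667+0.400000=1.0667
k=4 src: inc=0.400000, refl=0.400000·0.333333=0.1333; V=0.666667+0.400000+0.133333=1.2000
k=5 load: inc=0.133333, refl=0.133333·-0.600000=-0.0800; V=1.066667+0.133333+-0.080000=1.1200
k=6 src: inc=-0.080000, refl=-0.080000·0.333333=-0.0267; V=1.200000+-0.080000+-0.026667=1.0933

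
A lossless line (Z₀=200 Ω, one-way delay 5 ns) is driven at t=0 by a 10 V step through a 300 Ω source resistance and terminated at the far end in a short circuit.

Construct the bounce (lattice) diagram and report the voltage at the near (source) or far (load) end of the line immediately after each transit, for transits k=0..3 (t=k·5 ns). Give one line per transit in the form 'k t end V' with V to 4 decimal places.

0 0 source 4.0000
1 5 load 0.0000
2 10 source -0.8000
3 15 load 0.0000

Γ_L=-1.000000, Γ_S=0.200000; launch V₁=10·200/500=4.000000
k=0 src: V=4.0000
k=1 load: inc=4.000000, refl=4.000000·-1.000000=-4.0000; V=0.000000+4.000000+-4.000000=0.0000
k=2 src: inc=-4.000000, refl=-4.000000·0.200000=-0.8000; V=4.000000+-4.000000+-0.800000=-0.8000
k=3 load: inc=-0.800000, refl=-0.800000·-1.000000=0.8000; V=0.000000+-0.800000+0.800000=0.0000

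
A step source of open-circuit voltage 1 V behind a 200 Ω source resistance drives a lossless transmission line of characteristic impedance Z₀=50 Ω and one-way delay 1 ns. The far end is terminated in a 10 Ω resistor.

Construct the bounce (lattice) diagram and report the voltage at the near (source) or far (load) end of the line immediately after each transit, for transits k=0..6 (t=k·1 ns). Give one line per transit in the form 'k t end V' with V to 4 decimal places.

Γ_L=-0.666667, Γ_S=0.600000; launch V₁=1·50/250=0.200000
k=0 src: V=0.2000
k=1 load: inc=0.200000, refl=0.200000·-0.666667=-0.1333; V=0.000000+0.200000+-0.133333=0.0667
k=2 src: inc=-0.133333, refl=-0.133333·0.600000=-0.0800; V=0.200000+-0.133333+-0.080000=-0.0133
k=3 load: inc=-0.080000, refl=-0.080000·-0.666667=0.0533; V=0.066667+-0.080000+0.053333=0.0400
k=4 src: inc=0.053333, refl=0.053333·0.600000=0.0320; V=-0.013333+0.053333+0.032000=0.0720
k=5 load: inc=0.032000, refl=0.032000·-0.666667=-0.0213; V=0.040000+0.032000+-0.021333=0.0507
k=6 src: inc=-0.021333, refl=-0.021333·0.600000=-0.0128; V=0.072000+-0.021333+-0.012800=0.0379

0 0 source 0.2000
1 1 load 0.0667
2 2 source -0.0133
3 3 load 0.0400
4 4 source 0.0720
5 5 load 0.0507
6 6 source 0.0379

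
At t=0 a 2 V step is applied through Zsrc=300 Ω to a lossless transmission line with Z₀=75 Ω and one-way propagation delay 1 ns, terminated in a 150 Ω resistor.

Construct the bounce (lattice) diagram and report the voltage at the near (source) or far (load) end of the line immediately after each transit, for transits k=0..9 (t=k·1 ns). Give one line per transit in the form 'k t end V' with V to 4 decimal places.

0 0 source 0.4000
1 1 load 0.5333
2 2 source 0.6133
3 3 load 0.6400
4 4 source 0.6560
5 5 load 0.6613
6 6 source 0.6645
7 7 load 0.6656
8 8 source 0.6662
9 9 load 0.6665

Γ_L=0.333333, Γ_S=0.600000; launch V₁=2·75/375=0.400000
k=0 src: V=0.4000
k=1 load: inc=0.400000, refl=0.400000·0.333333=0.1333; V=0.000000+0.400000+0.133333=0.5333
k=2 src: inc=0.133333, refl=0.133333·0.600000=0.0800; V=0.400000+0.133333+0.080000=0.6133
k=3 load: inc=0.080000, refl=0.080000·0.333333=0.0267; V=0.533333+0.080000+0.026667=0.6400
k=4 src: inc=0.026667, refl=0.026667·0.600000=0.0160; V=0.613333+0.026667+0.016000=0.6560
k=5 load: inc=0.016000, refl=0.016000·0.333333=0.0053; V=0.640000+0.016000+0.005333=0.6613
k=6 src: inc=0.005333, refl=0.005333·0.600000=0.0032; V=0.656000+0.005333+0.003200=0.6645
k=7 load: inc=0.003200, refl=0.003200·0.333333=0.0011; V=0.661333+0.003200+0.001067=0.6656
k=8 src: inc=0.001067, refl=0.001067·0.600000=0.0006; V=0.664533+0.001067+0.000640=0.6662
k=9 load: inc=0.000640, refl=0.000640·0.333333=0.0002; V=0.665600+0.000640+0.000213=0.6665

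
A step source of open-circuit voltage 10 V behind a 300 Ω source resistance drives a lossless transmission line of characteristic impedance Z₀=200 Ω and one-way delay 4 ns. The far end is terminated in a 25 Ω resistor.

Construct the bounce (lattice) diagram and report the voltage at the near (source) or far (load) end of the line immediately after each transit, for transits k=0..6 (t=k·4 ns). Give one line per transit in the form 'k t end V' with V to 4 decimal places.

Γ_L=-0.777778, Γ_S=0.200000; launch V₁=10·200/500=4.000000
k=0 src: V=4.0000
k=1 load: inc=4.000000, refl=4.000000·-0.777778=-3.1111; V=0.000000+4.000000+-3.111111=0.8889
k=2 src: inc=-3.111111, refl=-3.111111·0.200000=-0.6222; V=4.000000+-3.111111+-0.622222=0.2667
k=3 load: inc=-0.622222, refl=-0.622222·-0.777778=0.4840; V=0.888889+-0.622222+0.483951=0.7506
k=4 src: inc=0.483951, refl=0.483951·0.200000=0.0968; V=0.266667+0.483951+0.096790=0.8474
k=5 load: inc=0.096790, refl=0.096790·-0.777778=-0.0753; V=0.750617+0.096790+-0.075281=0.7721
k=6 src: inc=-0.075281, refl=-0.075281·0.200000=-0.0151; V=0.847407+-0.075281+-0.015056=0.7571

0 0 source 4.0000
1 4 load 0.8889
2 8 source 0.2667
3 12 load 0.7506
4 16 source 0.8474
5 20 load 0.7721
6 24 source 0.7571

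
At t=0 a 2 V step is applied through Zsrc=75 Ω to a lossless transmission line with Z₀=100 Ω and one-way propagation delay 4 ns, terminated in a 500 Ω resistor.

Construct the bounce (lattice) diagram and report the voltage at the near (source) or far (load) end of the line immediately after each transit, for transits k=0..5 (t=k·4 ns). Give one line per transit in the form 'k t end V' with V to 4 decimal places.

0 0 source 1.1429
1 4 load 1.9048
2 8 source 1.7959
3 12 load 1.7234
4 16 source 1.7337
5 20 load 1.7406

Γ_L=0.666667, Γ_S=-0.142857; launch V₁=2·100/175=1.142857
k=0 src: V=1.1429
k=1 load: inc=1.142857, refl=1.142857·0.666667=0.7619; V=0.000000+1.142857+0.761905=1.9048
k=2 src: inc=0.761905, refl=0.761905·-0.142857=-0.1088; V=1.142857+0.761905+-0.108844=1.7959
k=3 load: inc=-0.108844, refl=-0.108844·0.666667=-0.0726; V=1.904762+-0.108844+-0.072562=1.7234
k=4 src: inc=-0.072562, refl=-0.072562·-0.142857=0.0104; V=1.795918+-0.072562+0.010366=1.7337
k=5 load: inc=0.010366, refl=0.010366·0.666667=0.0069; V=1.723356+0.010366+0.006911=1.7406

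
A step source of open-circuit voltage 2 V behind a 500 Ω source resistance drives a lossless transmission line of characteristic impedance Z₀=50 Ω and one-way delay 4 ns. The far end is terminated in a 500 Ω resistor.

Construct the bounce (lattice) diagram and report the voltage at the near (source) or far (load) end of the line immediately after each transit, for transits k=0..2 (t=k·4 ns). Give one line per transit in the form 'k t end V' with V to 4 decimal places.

0 0 source 0.1818
1 4 load 0.3306
2 8 source 0.4523

Γ_L=0.818182, Γ_S=0.818182; launch V₁=2·50/550=0.181818
k=0 src: V=0.1818
k=1 load: inc=0.181818, refl=0.181818·0.818182=0.1488; V=0.000000+0.181818+0.148760=0.3306
k=2 src: inc=0.148760, refl=0.148760·0.818182=0.1217; V=0.181818+0.148760+0.121713=0.4523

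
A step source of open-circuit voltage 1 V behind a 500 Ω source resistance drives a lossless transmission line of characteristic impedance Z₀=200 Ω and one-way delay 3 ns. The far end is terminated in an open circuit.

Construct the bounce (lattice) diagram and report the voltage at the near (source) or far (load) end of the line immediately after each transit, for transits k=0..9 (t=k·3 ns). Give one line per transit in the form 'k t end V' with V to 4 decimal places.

0 0 source 0.2857
1 3 load 0.5714
2 6 source 0.6939
3 9 load 0.8163
4 12 source 0.8688
5 15 load 0.9213
6 18 source 0.9438
7 21 load 0.9663
8 24 source 0.9759
9 27 load 0.9855

Γ_L=1.000000, Γ_S=0.428571; launch V₁=1·200/700=0.285714
k=0 src: V=0.2857
k=1 load: inc=0.285714, refl=0.285714·1.000000=0.2857; V=0.000000+0.285714+0.285714=0.5714
k=2 src: inc=0.285714, refl=0.285714·0.428571=0.1224; V=0.285714+0.285714+0.122449=0.6939
k=3 load: inc=0.122449, refl=0.122449·1.000000=0.1224; V=0.571429+0.122449+0.122449=0.8163
k=4 src: inc=0.122449, refl=0.122449·0.428571=0.0525; V=0.693878+0.122449+0.052478=0.8688
k=5 load: inc=0.052478, refl=0.052478·1.000000=0.0525; V=0.816327+0.052478+0.052478=0.9213
k=6 src: inc=0.052478, refl=0.052478·0.428571=0.0225; V=0.868805+0.052478+0.022491=0.9438
k=7 load: inc=0.022491, refl=0.022491·1.000000=0.0225; V=0.921283+0.022491+0.022491=0.9663
k=8 src: inc=0.022491, refl=0.022491·0.428571=0.0096; V=0.943773+0.022491+0.009639=0.9759
k=9 load: inc=0.009639, refl=0.009639·1.000000=0.0096; V=0.966264+0.009639+0.009639=0.9855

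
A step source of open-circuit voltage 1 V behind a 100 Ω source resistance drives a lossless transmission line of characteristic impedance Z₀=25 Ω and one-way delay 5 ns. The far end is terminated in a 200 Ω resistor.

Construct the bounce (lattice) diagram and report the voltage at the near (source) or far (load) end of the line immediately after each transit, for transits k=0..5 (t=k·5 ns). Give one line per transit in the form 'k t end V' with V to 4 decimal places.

Γ_L=0.777778, Γ_S=0.600000; launch V₁=1·25/125=0.200000
k=0 src: V=0.2000
k=1 load: inc=0.200000, refl=0.200000·0.777778=0.1556; V=0.000000+0.200000+0.155556=0.3556
k=2 src: inc=0.155556, refl=0.155556·0.600000=0.0933; V=0.200000+0.155556+0.093333=0.4489
k=3 load: inc=0.093333, refl=0.093333·0.777778=0.0726; V=0.355556+0.093333+0.072593=0.5215
k=4 src: inc=0.072593, refl=0.072593·0.600000=0.0436; V=0.448889+0.072593+0.043556=0.5650
k=5 load: inc=0.043556, refl=0.043556·0.777778=0.0339; V=0.521481+0.043556+0.033877=0.5989

0 0 source 0.2000
1 5 load 0.3556
2 10 source 0.4489
3 15 load 0.5215
4 20 source 0.5650
5 25 load 0.5989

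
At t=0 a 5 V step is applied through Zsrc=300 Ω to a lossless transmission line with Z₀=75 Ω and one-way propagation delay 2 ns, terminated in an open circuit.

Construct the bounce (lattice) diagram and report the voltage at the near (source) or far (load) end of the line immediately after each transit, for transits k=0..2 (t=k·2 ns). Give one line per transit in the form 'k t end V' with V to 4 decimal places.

Γ_L=1.000000, Γ_S=0.600000; launch V₁=5·75/375=1.000000
k=0 src: V=1.0000
k=1 load: inc=1.000000, refl=1.000000·1.000000=1.0000; V=0.000000+1.000000+1.000000=2.0000
k=2 src: inc=1.000000, refl=1.000000·0.600000=0.6000; V=1.000000+1.000000+0.600000=2.6000

0 0 source 1.0000
1 2 load 2.0000
2 4 source 2.6000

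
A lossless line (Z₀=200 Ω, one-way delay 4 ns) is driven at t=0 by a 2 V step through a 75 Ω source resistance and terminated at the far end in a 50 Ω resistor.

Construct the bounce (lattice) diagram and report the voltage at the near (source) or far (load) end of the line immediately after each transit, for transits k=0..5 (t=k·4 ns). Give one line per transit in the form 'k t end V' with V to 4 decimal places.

Γ_L=-0.600000, Γ_S=-0.454545; launch V₁=2·200/275=1.454545
k=0 src: V=1.4545
k=1 load: inc=1.454545, refl=1.454545·-0.600000=-0.8727; V=0.000000+1.454545+-0.872727=0.5818
k=2 src: inc=-0.872727, refl=-0.872727·-0.454545=0.3967; V=1.454545+-0.872727+0.396694=0.9785
k=3 load: inc=0.396694, refl=0.396694·-0.600000=-0.2380; V=0.581818+0.396694+-0.238017=0.7405
k=4 src: inc=-0.238017, refl=-0.238017·-0.454545=0.1082; V=0.978512+-0.238017+0.108189=0.8487
k=5 load: inc=0.108189, refl=0.108189·-0.600000=-0.0649; V=0.740496+0.108189+-0.064914=0.7838

0 0 source 1.4545
1 4 load 0.5818
2 8 source 0.9785
3 12 load 0.7405
4 16 source 0.8487
5 20 load 0.7838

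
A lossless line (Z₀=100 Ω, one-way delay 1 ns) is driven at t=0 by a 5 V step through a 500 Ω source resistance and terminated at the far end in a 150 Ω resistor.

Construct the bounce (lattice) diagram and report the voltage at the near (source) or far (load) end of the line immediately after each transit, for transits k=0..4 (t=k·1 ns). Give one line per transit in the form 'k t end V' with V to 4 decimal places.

0 0 source 0.8333
1 1 load 1.0000
2 2 source 1.1111
3 3 load 1.1333
4 4 source 1.1481

Γ_L=0.200000, Γ_S=0.666667; launch V₁=5·100/600=0.833333
k=0 src: V=0.8333
k=1 load: inc=0.833333, refl=0.833333·0.200000=0.1667; V=0.000000+0.833333+0.166667=1.0000
k=2 src: inc=0.166667, refl=0.166667·0.666667=0.1111; V=0.833333+0.166667+0.111111=1.1111
k=3 load: inc=0.111111, refl=0.111111·0.200000=0.0222; V=1.000000+0.111111+0.022222=1.1333
k=4 src: inc=0.022222, refl=0.022222·0.666667=0.0148; V=1.111111+0.022222+0.014815=1.1481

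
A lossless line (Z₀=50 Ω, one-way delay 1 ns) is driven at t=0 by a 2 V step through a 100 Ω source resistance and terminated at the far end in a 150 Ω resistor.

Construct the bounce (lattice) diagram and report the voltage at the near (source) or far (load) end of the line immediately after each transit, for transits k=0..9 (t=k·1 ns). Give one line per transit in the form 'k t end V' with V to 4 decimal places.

Γ_L=0.500000, Γ_S=0.333333; launch V₁=2·50/150=0.666667
k=0 src: V=0.6667
k=1 load: inc=0.666667, refl=0.666667·0.500000=0.3333; V=0.000000+0.666667+0.333333=1.0000
k=2 src: inc=0.333333, refl=0.333333·0.333333=0.1111; V=0.666667+0.333333+0.111111=1.1111
k=3 load: inc=0.111111, refl=0.111111·0.500000=0.0556; V=1.000000+0.111111+0.055556=1.1667
k=4 src: inc=0.055556, refl=0.055556·0.333333=0.0185; V=1.111111+0.055556+0.018519=1.1852
k=5 load: inc=0.018519, refl=0.018519·0.500000=0.0093; V=1.166667+0.018519+0.009259=1.1944
k=6 src: inc=0.009259, refl=0.009259·0.333333=0.0031; V=1.185185+0.009259+0.003086=1.1975
k=7 load: inc=0.003086, refl=0.003086·0.500000=0.0015; V=1.194444+0.003086+0.001543=1.1991
k=8 src: inc=0.001543, refl=0.001543·0.333333=0.0005; V=1.197531+0.001543+0.000514=1.1996
k=9 load: inc=0.000514, refl=0.000514·0.500000=0.0003; V=1.199074+0.000514+0.000257=1.1998

0 0 source 0.6667
1 1 load 1.0000
2 2 source 1.1111
3 3 load 1.1667
4 4 source 1.1852
5 5 load 1.1944
6 6 source 1.1975
7 7 load 1.1991
8 8 source 1.1996
9 9 load 1.1998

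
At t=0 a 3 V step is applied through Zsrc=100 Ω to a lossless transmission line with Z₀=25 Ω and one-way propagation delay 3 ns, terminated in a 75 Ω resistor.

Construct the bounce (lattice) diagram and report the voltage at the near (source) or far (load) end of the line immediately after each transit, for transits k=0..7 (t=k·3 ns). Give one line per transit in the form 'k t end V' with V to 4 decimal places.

0 0 source 0.6000
1 3 load 0.9000
2 6 source 1.0800
3 9 load 1.1700
4 12 source 1.2240
5 15 load 1.2510
6 18 source 1.2672
7 21 load 1.2753

Γ_L=0.500000, Γ_S=0.600000; launch V₁=3·25/125=0.600000
k=0 src: V=0.6000
k=1 load: inc=0.600000, refl=0.600000·0.500000=0.3000; V=0.000000+0.600000+0.300000=0.9000
k=2 src: inc=0.300000, refl=0.300000·0.600000=0.1800; V=0.600000+0.300000+0.180000=1.0800
k=3 load: inc=0.180000, refl=0.180000·0.500000=0.0900; V=0.900000+0.180000+0.090000=1.1700
k=4 src: inc=0.090000, refl=0.090000·0.600000=0.0540; V=1.080000+0.090000+0.054000=1.2240
k=5 load: inc=0.054000, refl=0.054000·0.500000=0.0270; V=1.170000+0.054000+0.027000=1.2510
k=6 src: inc=0.027000, refl=0.027000·0.600000=0.0162; V=1.224000+0.027000+0.016200=1.2672
k=7 load: inc=0.016200, refl=0.016200·0.500000=0.0081; V=1.251000+0.016200+0.008100=1.2753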